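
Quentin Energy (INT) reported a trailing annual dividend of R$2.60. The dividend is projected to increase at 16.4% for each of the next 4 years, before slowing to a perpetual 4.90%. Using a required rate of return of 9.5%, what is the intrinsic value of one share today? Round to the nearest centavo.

R$87.85

Two-stage DDM. Project D₁…D_4 at 0.164, terminal growth 0.049, discount at r = 0.095.
D_1 = 3.0264
D_2 = 3.5227
D_3 = 4.1005
D_4 = 4.7729
Terminal value at t=4: TV = D_5/(r−g) = 5.0068/(0.095−0.049) = 108.8436
P₀ = 3.0264/(1+0.095)^1 + 3.5227/(1+0.095)^2 + 4.1005/(1+0.095)^3 + 4.7729/(1+0.095)^4 + 108.8436/(1+0.095)^4 = 87.8537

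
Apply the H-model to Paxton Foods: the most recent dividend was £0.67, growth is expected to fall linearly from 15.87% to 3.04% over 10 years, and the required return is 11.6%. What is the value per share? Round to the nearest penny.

H-model: P₀ = D₀[(1+g_L) + H(g_S−g_L)]/(r−g_L), with H = 10/2 = 5.
P₀ = 0.67 × [(1+0.0304) + 5×(0.1587−0.0304)] / (0.116−0.0304)
   = 0.67 × 1.6719 / 0.0856 = 13.0861

£13.09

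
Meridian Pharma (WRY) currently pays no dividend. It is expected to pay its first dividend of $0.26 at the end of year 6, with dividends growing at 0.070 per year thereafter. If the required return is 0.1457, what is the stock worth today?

Deferred-dividend DDM. At t=5 the remaining stream is a growing perpetuity with first payment D_6 = 0.26.
V_5 = D_6/(r−g) = 0.26/(0.1457−0.07) = 3.4346
P₀ = V_5/(1+r)^5 = 3.4346/(1+0.1457)^5 = 1.7399

$1.74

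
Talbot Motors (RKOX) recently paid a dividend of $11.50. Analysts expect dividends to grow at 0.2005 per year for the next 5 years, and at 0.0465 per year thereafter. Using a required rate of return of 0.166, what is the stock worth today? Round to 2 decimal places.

$179.33

Two-stage DDM. Project D₁…D_5 at 0.2005, terminal growth 0.0465, discount at r = 0.166.
D_1 = 13.8057
D_2 = 16.5738
D_3 = 19.8969
D_4 = 23.8862
D_5 = 28.6753
Terminal value at t=5: TV = D_6/(r−g) = 30.0087/(0.166−0.0465) = 251.1192
P₀ = 13.8057/(1+0.166)^1 + 16.5738/(1+0.166)^2 + 19.8969/(1+0.166)^3 + 23.8862/(1+0.166)^4 + 28.6753/(1+0.166)^5 + 251.1192/(1+0.166)^5 = 179.3263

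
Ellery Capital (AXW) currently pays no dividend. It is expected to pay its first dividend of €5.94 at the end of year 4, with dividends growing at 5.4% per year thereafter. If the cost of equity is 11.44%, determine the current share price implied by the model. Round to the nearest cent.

Deferred-dividend DDM. At t=3 the remaining stream is a growing perpetuity with first payment D_4 = 5.94.
V_3 = D_4/(r−g) = 5.94/(0.1144−0.054) = 98.3444
P₀ = V_3/(1+r)^3 = 98.3444/(1+0.1144)^3 = 71.0602

€71.06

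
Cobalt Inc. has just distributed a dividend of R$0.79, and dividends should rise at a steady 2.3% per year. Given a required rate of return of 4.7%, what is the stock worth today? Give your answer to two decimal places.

Gordon growth model: P₀ = D₁/(r − g). D₁ = 0.79 × (1 + 0.023) = 0.8082.
P₀ = 0.8082 / (0.047 − 0.023) = 0.8082 / 0.024 = 33.6737

R$33.67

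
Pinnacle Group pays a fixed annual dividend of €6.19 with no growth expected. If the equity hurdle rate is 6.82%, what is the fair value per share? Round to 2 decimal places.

Zero-growth DDM (perpetuity): P₀ = D/r = 6.19 / 0.0682 = 90.7625

€90.76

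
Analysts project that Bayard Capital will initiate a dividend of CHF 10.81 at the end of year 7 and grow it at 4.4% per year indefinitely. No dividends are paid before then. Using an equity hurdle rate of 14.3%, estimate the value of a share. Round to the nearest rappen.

Deferred-dividend DDM. At t=6 the remaining stream is a growing perpetuity with first payment D_7 = 10.81.
V_6 = D_7/(r−g) = 10.81/(0.143−0.044) = 109.1919
P₀ = V_6/(1+r)^6 = 109.1919/(1+0.143)^6 = 48.9681

CHF 48.97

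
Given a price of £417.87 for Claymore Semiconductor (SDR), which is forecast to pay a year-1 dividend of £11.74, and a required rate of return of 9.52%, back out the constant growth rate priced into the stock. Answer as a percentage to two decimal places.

From P₀ = D₁/(r − g), the implied growth is g = r − D₁/P₀.
g = 0.0952 − 11.74/417.87 = 0.0952 − 0.02809 = 0.06711

6.71%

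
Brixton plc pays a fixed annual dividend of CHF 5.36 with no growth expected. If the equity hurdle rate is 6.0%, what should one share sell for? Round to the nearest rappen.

CHF 89.33

Zero-growth DDM (perpetuity): P₀ = D/r = 5.36 / 0.06 = 89.3333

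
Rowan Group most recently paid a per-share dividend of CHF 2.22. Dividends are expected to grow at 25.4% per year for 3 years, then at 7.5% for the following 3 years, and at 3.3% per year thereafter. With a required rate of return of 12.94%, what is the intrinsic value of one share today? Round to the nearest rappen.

Three-stage DDM. Project D₁…D_6; terminal Gordon value at t=6 with g = 0.033; discount at r = 0.1294.
D_1 = 2.7839
D_2 = 3.4910
D_3 = 4.3777
D_4 = 4.7060
D_5 = 5.0590
D_6 = 5.4384
TV_6 = 5.6179/(0.1294−0.033) = 58.2766
P₀ = Σ Dₜ/(1+r)ᵗ + TV_6/(1+r)^6 = 44.5873

CHF 44.59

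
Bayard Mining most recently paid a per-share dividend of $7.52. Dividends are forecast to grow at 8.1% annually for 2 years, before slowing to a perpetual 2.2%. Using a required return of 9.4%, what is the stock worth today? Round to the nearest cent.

$118.99

Two-stage DDM. Project D₁…D_2 at 0.081, terminal growth 0.022, discount at r = 0.094.
D_1 = 8.1291
D_2 = 8.7876
Terminal value at t=2: TV = D_3/(r−g) = 8.9809/(0.094−0.022) = 124.7348
P₀ = 8.1291/(1+0.094)^1 + 8.7876/(1+0.094)^2 + 124.7348/(1+0.094)^2 = 118.9934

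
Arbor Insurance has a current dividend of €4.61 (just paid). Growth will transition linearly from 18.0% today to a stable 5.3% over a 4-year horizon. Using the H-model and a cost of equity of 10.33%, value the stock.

€119.79

H-model: P₀ = D₀[(1+g_L) + H(g_S−g_L)]/(r−g_L), with H = 4/2 = 2.
P₀ = 4.61 × [(1+0.053) + 2×(0.18−0.053)] / (0.1033−0.053)
   = 4.61 × 1.3070 / 0.0503 = 119.7867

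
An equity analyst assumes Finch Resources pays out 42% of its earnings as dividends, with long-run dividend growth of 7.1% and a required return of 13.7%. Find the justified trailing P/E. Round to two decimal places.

6.82

Justified trailing P/E = b(1+g)/(r−g) = 0.42×(1+0.071)/(0.137−0.071) = 6.8155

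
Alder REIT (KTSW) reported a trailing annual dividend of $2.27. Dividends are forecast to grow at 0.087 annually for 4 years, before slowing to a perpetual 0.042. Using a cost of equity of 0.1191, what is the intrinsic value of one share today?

Two-stage DDM. Project D₁…D_4 at 0.087, terminal growth 0.042, discount at r = 0.1191.
D_1 = 2.4675
D_2 = 2.6822
D_3 = 2.9155
D_4 = 3.1692
Terminal value at t=4: TV = D_5/(r−g) = 3.3023/(0.1191−0.042) = 42.8309
P₀ = 2.4675/(1+0.1191)^1 + 2.6822/(1+0.1191)^2 + 2.9155/(1+0.1191)^3 + 3.1692/(1+0.1191)^4 + 42.8309/(1+0.1191)^4 = 35.7548

$35.75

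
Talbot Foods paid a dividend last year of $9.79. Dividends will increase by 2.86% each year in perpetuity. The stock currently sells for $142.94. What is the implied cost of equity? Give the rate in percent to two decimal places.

Rearranging the constant-growth DDM: r = D₁/P₀ + g.
D₁ = 9.79 × (1 + 0.0286) = 10.0700.
r = 10.0700 / 142.94 + 0.0286 = 0.07045 + 0.0286 = 0.09905

9.90%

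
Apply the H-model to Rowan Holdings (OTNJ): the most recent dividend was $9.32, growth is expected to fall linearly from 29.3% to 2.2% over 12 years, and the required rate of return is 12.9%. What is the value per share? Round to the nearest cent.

H-model: P₀ = D₀[(1+g_L) + H(g_S−g_L)]/(r−g_L), with H = 12/2 = 6.
P₀ = 9.32 × [(1+0.022) + 6×(0.293−0.022)] / (0.129−0.022)
   = 9.32 × 2.6480 / 0.107 = 230.6482

$230.65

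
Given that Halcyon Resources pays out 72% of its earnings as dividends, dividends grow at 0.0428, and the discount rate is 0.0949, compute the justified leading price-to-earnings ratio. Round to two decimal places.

Justified leading P/E = b/(r−g) = 0.72/(0.0949−0.0428) = 13.8196

13.82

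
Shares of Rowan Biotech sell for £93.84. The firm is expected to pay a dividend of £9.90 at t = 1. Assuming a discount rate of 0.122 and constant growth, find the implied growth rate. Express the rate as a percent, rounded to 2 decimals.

1.65%

From P₀ = D₁/(r − g), the implied growth is g = r − D₁/P₀.
g = 0.122 − 9.90/93.84 = 0.122 − 0.10550 = 0.01650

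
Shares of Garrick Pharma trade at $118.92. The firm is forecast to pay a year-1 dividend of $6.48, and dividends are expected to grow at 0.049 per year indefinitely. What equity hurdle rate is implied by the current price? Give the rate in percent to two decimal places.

10.35%

Rearranging the constant-growth DDM: r = D₁/P₀ + g.
r = 6.4800 / 118.92 + 0.049 = 0.05449 + 0.049 = 0.10349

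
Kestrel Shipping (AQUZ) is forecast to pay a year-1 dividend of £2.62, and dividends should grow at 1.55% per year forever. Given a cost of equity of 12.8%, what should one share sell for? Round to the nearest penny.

Gordon growth model: P₀ = D₁/(r − g), with D₁ = 2.62 given directly.
P₀ = 2.6200 / (0.128 − 0.0155) = 2.6200 / 0.1125 = 23.2889

£23.29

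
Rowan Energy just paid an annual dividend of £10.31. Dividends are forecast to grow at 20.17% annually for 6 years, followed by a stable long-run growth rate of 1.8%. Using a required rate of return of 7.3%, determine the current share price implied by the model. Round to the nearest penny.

£470.24

Two-stage DDM. Project D₁…D_6 at 0.2017, terminal growth 0.018, discount at r = 0.073.
D_1 = 12.3895
D_2 = 14.8885
D_3 = 17.8915
D_4 = 21.5002
D_5 = 25.8368
D_6 = 31.0481
Terminal value at t=6: TV = D_7/(r−g) = 31.6070/(0.073−0.018) = 574.6721
P₀ = 12.3895/(1+0.073)^1 + 14.8885/(1+0.073)^2 + 17.8915/(1+0.073)^3 + 21.5002/(1+0.073)^4 + 25.8368/(1+0.073)^5 + 31.0481/(1+0.073)^6 + 574.6721/(1+0.073)^6 = 470.2391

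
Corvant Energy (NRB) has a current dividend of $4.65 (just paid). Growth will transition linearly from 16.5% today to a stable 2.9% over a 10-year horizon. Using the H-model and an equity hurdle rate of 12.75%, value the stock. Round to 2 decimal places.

H-model: P₀ = D₀[(1+g_L) + H(g_S−g_L)]/(r−g_L), with H = 10/2 = 5.
P₀ = 4.65 × [(1+0.029) + 5×(0.165−0.029)] / (0.1275−0.029)
   = 4.65 × 1.7090 / 0.0985 = 80.6787

$80.68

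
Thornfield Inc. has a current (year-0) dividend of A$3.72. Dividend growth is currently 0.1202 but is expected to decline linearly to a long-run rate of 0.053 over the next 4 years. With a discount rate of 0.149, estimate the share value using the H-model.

H-model: P₀ = D₀[(1+g_L) + H(g_S−g_L)]/(r−g_L), with H = 4/2 = 2.
P₀ = 3.72 × [(1+0.053) + 2×(0.1202−0.053)] / (0.149−0.053)
   = 3.72 × 1.1874 / 0.096 = 46.0117

A$46.01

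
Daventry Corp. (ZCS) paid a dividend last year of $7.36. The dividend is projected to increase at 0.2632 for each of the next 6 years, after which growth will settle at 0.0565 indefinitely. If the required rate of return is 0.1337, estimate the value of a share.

$258.33

Two-stage DDM. Project D₁…D_6 at 0.2632, terminal growth 0.0565, discount at r = 0.1337.
D_1 = 9.2972
D_2 = 11.7442
D_3 = 14.8352
D_4 = 18.7399
D_5 = 23.6722
D_6 = 29.9027
Terminal value at t=6: TV = D_7/(r−g) = 31.5922/(0.1337−0.0565) = 409.2255
P₀ = 9.2972/(1+0.1337)^1 + 11.7442/(1+0.1337)^2 + 14.8352/(1+0.1337)^3 + 18.7399/(1+0.1337)^4 + 23.6722/(1+0.1337)^5 + 29.9027/(1+0.1337)^6 + 409.2255/(1+0.1337)^6 = 258.3284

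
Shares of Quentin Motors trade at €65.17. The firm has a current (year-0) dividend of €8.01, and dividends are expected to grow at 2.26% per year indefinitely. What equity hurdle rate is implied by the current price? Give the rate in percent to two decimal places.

Rearranging the constant-growth DDM: r = D₁/P₀ + g.
D₁ = 8.01 × (1 + 0.0226) = 8.1910.
r = 8.1910 / 65.17 + 0.0226 = 0.12569 + 0.0226 = 0.14829

14.83%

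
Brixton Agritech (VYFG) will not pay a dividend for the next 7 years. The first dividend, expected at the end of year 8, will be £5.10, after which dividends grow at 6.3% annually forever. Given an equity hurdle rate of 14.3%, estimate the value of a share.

Deferred-dividend DDM. At t=7 the remaining stream is a growing perpetuity with first payment D_8 = 5.10.
V_7 = D_8/(r−g) = 5.10/(0.143−0.063) = 63.7500
P₀ = V_7/(1+r)^7 = 63.7500/(1+0.143)^7 = 25.0125

£25.01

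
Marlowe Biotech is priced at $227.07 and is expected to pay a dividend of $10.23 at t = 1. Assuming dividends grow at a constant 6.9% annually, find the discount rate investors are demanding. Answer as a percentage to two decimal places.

11.41%

Rearranging the constant-growth DDM: r = D₁/P₀ + g.
r = 10.2300 / 227.07 + 0.069 = 0.04505 + 0.069 = 0.11405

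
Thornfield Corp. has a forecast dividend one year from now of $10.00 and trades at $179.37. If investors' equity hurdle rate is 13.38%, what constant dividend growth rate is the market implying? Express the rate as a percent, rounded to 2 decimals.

From P₀ = D₁/(r − g), the implied growth is g = r − D₁/P₀.
g = 0.1338 − 10.00/179.37 = 0.1338 − 0.05575 = 0.07805

7.80%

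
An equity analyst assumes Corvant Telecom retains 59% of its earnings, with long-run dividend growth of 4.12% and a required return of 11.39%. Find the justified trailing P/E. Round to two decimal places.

Payout ratio b = 1 − 0.59 = 0.41.
Justified trailing P/E = b(1+g)/(r−g) = 0.41×(1+0.0412)/(0.1139−0.0412) = 5.8720

5.87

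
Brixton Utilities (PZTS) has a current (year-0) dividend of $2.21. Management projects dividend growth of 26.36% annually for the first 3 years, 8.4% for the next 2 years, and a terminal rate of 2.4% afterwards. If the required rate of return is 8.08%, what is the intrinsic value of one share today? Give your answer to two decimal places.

$80.28

Three-stage DDM. Project D₁…D_5; terminal Gordon value at t=5 with g = 0.024; discount at r = 0.0808.
D_1 = 2.7926
D_2 = 3.5287
D_3 = 4.4588
D_4 = 4.8334
D_5 = 5.2394
TV_5 = 5.3651/(0.0808−0.024) = 94.4564
P₀ = Σ Dₜ/(1+r)ᵗ + TV_5/(1+r)^5 = 80.2790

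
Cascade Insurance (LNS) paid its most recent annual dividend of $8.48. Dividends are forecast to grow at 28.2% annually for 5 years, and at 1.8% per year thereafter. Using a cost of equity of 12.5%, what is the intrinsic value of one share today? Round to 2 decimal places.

$218.86

Two-stage DDM. Project D₁…D_5 at 0.282, terminal growth 0.018, discount at r = 0.125.
D_1 = 10.8714
D_2 = 13.9371
D_3 = 17.8673
D_4 = 22.9059
D_5 = 29.3654
Terminal value at t=5: TV = D_6/(r−g) = 29.8940/(0.125−0.018) = 279.3830
P₀ = 10.8714/(1+0.125)^1 + 13.9371/(1+0.125)^2 + 17.8673/(1+0.125)^3 + 22.9059/(1+0.125)^4 + 29.3654/(1+0.125)^5 + 279.3830/(1+0.125)^5 = 218.8577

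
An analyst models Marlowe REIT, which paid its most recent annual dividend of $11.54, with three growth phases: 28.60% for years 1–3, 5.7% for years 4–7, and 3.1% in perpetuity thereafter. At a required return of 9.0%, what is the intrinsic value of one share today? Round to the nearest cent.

$411.72

Three-stage DDM. Project D₁…D_7; terminal Gordon value at t=7 with g = 0.031; discount at r = 0.09.
D_1 = 14.8404
D_2 = 19.0848
D_3 = 24.5431
D_4 = 25.9420
D_5 = 27.4207
D_6 = 28.9837
D_7 = 30.6358
TV_7 = 31.5855/(0.09−0.031) = 535.3469
P₀ = Σ Dₜ/(1+r)ᵗ + TV_7/(1+r)^7 = 411.7236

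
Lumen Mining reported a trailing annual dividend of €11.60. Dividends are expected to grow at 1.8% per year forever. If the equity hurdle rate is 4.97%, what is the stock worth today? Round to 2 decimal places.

€372.52

Gordon growth model: P₀ = D₁/(r − g). D₁ = 11.60 × (1 + 0.018) = 11.8088.
P₀ = 11.8088 / (0.0497 − 0.018) = 11.8088 / 0.0317 = 372.5174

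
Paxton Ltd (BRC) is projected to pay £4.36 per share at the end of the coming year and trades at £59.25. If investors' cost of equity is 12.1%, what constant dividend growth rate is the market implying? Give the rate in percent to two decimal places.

4.74%

From P₀ = D₁/(r − g), the implied growth is g = r − D₁/P₀.
g = 0.121 − 4.36/59.25 = 0.121 − 0.07359 = 0.04741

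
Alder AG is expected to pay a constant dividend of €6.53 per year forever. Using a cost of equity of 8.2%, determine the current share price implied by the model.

€79.63

Zero-growth DDM (perpetuity): P₀ = D/r = 6.53 / 0.082 = 79.6341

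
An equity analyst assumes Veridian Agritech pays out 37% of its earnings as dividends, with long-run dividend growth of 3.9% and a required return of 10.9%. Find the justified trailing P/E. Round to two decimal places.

5.49

Justified trailing P/E = b(1+g)/(r−g) = 0.37×(1+0.039)/(0.109−0.039) = 5.4919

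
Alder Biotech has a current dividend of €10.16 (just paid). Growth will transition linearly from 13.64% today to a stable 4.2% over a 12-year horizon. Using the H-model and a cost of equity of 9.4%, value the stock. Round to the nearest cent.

H-model: P₀ = D₀[(1+g_L) + H(g_S−g_L)]/(r−g_L), with H = 12/2 = 6.
P₀ = 10.16 × [(1+0.042) + 6×(0.1364−0.042)] / (0.094−0.042)
   = 10.16 × 1.6084 / 0.052 = 314.2566

€314.26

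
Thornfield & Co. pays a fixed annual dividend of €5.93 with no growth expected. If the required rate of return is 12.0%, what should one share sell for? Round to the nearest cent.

€49.42

Zero-growth DDM (perpetuity): P₀ = D/r = 5.93 / 0.12 = 49.4167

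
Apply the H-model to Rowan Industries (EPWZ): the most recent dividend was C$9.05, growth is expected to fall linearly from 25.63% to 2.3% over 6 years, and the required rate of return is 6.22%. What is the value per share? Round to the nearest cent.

H-model: P₀ = D₀[(1+g_L) + H(g_S−g_L)]/(r−g_L), with H = 6/2 = 3.
P₀ = 9.05 × [(1+0.023) + 3×(0.2563−0.023)] / (0.0622−0.023)
   = 9.05 × 1.7229 / 0.0392 = 397.7614

C$397.76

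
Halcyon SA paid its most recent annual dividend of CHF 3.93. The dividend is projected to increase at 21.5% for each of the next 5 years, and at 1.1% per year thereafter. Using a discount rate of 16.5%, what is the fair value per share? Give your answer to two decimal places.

Two-stage DDM. Project D₁…D_5 at 0.215, terminal growth 0.011, discount at r = 0.165.
D_1 = 4.7750
D_2 = 5.8016
D_3 = 7.0489
D_4 = 8.5644
D_5 = 10.4058
Terminal value at t=5: TV = D_6/(r−g) = 10.5202/(0.165−0.011) = 68.3132
P₀ = 4.7750/(1+0.165)^1 + 5.8016/(1+0.165)^2 + 7.0489/(1+0.165)^3 + 8.5644/(1+0.165)^4 + 10.4058/(1+0.165)^5 + 68.3132/(1+0.165)^5 = 54.1624

CHF 54.16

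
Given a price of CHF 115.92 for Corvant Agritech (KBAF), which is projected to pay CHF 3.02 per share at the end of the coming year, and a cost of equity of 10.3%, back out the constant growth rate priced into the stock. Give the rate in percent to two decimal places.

7.69%

From P₀ = D₁/(r − g), the implied growth is g = r − D₁/P₀.
g = 0.103 − 3.02/115.92 = 0.103 − 0.02605 = 0.07695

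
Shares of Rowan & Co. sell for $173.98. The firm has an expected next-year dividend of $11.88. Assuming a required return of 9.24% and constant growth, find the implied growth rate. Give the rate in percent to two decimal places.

2.41%

From P₀ = D₁/(r − g), the implied growth is g = r − D₁/P₀.
g = 0.0924 − 11.88/173.98 = 0.0924 − 0.06828 = 0.02412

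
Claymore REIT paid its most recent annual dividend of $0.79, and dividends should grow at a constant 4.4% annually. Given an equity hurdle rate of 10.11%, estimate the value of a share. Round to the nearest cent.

$14.44

Gordon growth model: P₀ = D₁/(r − g). D₁ = 0.79 × (1 + 0.044) = 0.8248.
P₀ = 0.8248 / (0.1011 − 0.044) = 0.8248 / 0.0571 = 14.4441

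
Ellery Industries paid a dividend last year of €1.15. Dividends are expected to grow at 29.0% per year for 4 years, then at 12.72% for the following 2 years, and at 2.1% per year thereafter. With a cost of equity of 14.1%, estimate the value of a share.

Three-stage DDM. Project D₁…D_6; terminal Gordon value at t=6 with g = 0.021; discount at r = 0.141.
D_1 = 1.4835
D_2 = 1.9137
D_3 = 2.4687
D_4 = 3.1846
D_5 = 3.5897
D_6 = 4.0463
TV_6 = 4.1313/(0.141−0.021) = 34.4273
P₀ = Σ Dₜ/(1+r)ᵗ + TV_6/(1+r)^6 = 25.6033

€25.60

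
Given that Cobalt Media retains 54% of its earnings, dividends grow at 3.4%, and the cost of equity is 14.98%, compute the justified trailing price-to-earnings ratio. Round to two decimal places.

4.11

Payout ratio b = 1 − 0.54 = 0.46.
Justified trailing P/E = b(1+g)/(r−g) = 0.46×(1+0.034)/(0.1498−0.034) = 4.1074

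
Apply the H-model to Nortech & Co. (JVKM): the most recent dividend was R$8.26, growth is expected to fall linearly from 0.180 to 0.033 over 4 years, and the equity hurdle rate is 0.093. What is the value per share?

H-model: P₀ = D₀[(1+g_L) + H(g_S−g_L)]/(r−g_L), with H = 4/2 = 2.
P₀ = 8.26 × [(1+0.033) + 2×(0.18−0.033)] / (0.093−0.033)
   = 8.26 × 1.3270 / 0.06 = 182.6837

R$182.68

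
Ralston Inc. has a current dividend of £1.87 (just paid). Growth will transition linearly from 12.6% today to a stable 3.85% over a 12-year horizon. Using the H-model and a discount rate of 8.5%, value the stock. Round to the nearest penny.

H-model: P₀ = D₀[(1+g_L) + H(g_S−g_L)]/(r−g_L), with H = 12/2 = 6.
P₀ = 1.87 × [(1+0.0385) + 6×(0.126−0.0385)] / (0.085−0.0385)
   = 1.87 × 1.5635 / 0.0465 = 62.8762

£62.88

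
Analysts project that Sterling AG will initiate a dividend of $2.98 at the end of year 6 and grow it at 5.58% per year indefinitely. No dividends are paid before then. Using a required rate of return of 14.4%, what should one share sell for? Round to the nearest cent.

$17.24

Deferred-dividend DDM. At t=5 the remaining stream is a growing perpetuity with first payment D_6 = 2.98.
V_5 = D_6/(r−g) = 2.98/(0.144−0.0558) = 33.7868
P₀ = V_5/(1+r)^5 = 33.7868/(1+0.144)^5 = 17.2432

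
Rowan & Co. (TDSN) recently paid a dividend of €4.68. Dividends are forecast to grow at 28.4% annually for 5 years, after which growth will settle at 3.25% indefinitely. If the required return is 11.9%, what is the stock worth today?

Two-stage DDM. Project D₁…D_5 at 0.284, terminal growth 0.0325, discount at r = 0.119.
D_1 = 6.0091
D_2 = 7.7157
D_3 = 9.9070
D_4 = 12.7206
D_5 = 16.3332
Terminal value at t=5: TV = D_6/(r−g) = 16.8640/(0.119−0.0325) = 194.9597
P₀ = 6.0091/(1+0.119)^1 + 7.7157/(1+0.119)^2 + 9.9070/(1+0.119)^3 + 12.7206/(1+0.119)^4 + 16.3332/(1+0.119)^5 + 194.9597/(1+0.119)^5 = 147.1455

€147.15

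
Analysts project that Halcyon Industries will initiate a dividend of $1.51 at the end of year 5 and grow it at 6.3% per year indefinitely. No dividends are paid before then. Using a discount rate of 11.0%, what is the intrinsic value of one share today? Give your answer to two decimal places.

Deferred-dividend DDM. At t=4 the remaining stream is a growing perpetuity with first payment D_5 = 1.51.
V_4 = D_5/(r−g) = 1.51/(0.11−0.063) = 32.1277
P₀ = V_4/(1+r)^4 = 32.1277/(1+0.11)^4 = 21.1635

$21.16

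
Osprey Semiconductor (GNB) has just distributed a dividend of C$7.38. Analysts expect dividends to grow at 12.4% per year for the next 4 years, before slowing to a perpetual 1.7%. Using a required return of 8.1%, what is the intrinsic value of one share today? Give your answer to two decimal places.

C$169.65

Two-stage DDM. Project D₁…D_4 at 0.124, terminal growth 0.017, discount at r = 0.081.
D_1 = 8.2951
D_2 = 9.3237
D_3 = 10.4799
D_4 = 11.7794
Terminal value at t=4: TV = D_5/(r−g) = 11.9796/(0.081−0.017) = 187.1814
P₀ = 8.2951/(1+0.081)^1 + 9.3237/(1+0.081)^2 + 10.4799/(1+0.081)^3 + 11.7794/(1+0.081)^4 + 187.1814/(1+0.081)^4 = 169.6502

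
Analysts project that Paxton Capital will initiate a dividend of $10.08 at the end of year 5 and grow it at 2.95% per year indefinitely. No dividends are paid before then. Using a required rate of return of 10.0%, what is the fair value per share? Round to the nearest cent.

Deferred-dividend DDM. At t=4 the remaining stream is a growing perpetuity with first payment D_5 = 10.08.
V_4 = D_5/(r−g) = 10.08/(0.1−0.0295) = 142.9787
P₀ = V_4/(1+r)^4 = 142.9787/(1+0.1)^4 = 97.6564

$97.66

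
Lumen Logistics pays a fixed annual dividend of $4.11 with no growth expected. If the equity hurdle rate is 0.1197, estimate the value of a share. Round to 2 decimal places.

Zero-growth DDM (perpetuity): P₀ = D/r = 4.11 / 0.1197 = 34.3358

$34.34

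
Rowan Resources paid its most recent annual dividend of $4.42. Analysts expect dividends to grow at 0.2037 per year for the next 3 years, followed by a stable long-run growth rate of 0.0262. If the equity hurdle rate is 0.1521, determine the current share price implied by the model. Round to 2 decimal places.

Two-stage DDM. Project D₁…D_3 at 0.2037, terminal growth 0.0262, discount at r = 0.1521.
D_1 = 5.3204
D_2 = 6.4041
D_3 = 7.7086
Terminal value at t=3: TV = D_4/(r−g) = 7.9106/(0.1521−0.0262) = 62.8324
P₀ = 5.3204/(1+0.1521)^1 + 6.4041/(1+0.1521)^2 + 7.7086/(1+0.1521)^3 + 62.8324/(1+0.1521)^3 = 55.5714

$55.57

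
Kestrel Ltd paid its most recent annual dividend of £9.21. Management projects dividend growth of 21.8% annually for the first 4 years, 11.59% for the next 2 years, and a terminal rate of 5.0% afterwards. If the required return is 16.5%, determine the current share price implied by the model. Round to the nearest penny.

Three-stage DDM. Project D₁…D_6; terminal Gordon value at t=6 with g = 0.05; discount at r = 0.165.
D_1 = 11.2178
D_2 = 13.6633
D_3 = 16.6418
D_4 = 20.2698
D_5 = 22.6190
D_6 = 25.2406
TV_6 = 26.5026/(0.165−0.05) = 230.4575
P₀ = Σ Dₜ/(1+r)ᵗ + TV_6/(1+r)^6 = 154.0406

£154.04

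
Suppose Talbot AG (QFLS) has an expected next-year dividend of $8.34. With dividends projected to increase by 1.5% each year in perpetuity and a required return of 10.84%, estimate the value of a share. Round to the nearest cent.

Gordon growth model: P₀ = D₁/(r − g), with D₁ = 8.34 given directly.
P₀ = 8.3400 / (0.1084 − 0.015) = 8.3400 / 0.0934 = 89.2934

$89.29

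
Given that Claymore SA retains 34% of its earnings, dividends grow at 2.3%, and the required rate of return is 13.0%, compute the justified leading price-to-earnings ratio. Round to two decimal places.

Payout ratio b = 1 − 0.34 = 0.66.
Justified leading P/E = b/(r−g) = 0.66/(0.13−0.023) = 6.1682

6.17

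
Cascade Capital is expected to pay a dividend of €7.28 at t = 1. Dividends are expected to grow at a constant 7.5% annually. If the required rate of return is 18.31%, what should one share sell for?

€67.35

Gordon growth model: P₀ = D₁/(r − g), with D₁ = 7.28 given directly.
P₀ = 7.2800 / (0.1831 − 0.075) = 7.2800 / 0.1081 = 67.3451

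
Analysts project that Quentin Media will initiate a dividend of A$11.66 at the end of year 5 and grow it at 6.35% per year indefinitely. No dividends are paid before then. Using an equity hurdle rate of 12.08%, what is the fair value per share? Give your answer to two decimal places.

A$128.95

Deferred-dividend DDM. At t=4 the remaining stream is a growing perpetuity with first payment D_5 = 11.66.
V_4 = D_5/(r−g) = 11.66/(0.1208−0.0635) = 203.4904
P₀ = V_4/(1+r)^4 = 203.4904/(1+0.1208)^4 = 128.9530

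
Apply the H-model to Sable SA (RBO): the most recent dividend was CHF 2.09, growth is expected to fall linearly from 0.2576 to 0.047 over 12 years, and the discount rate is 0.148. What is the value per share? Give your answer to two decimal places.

H-model: P₀ = D₀[(1+g_L) + H(g_S−g_L)]/(r−g_L), with H = 12/2 = 6.
P₀ = 2.09 × [(1+0.047) + 6×(0.2576−0.047)] / (0.148−0.047)
   = 2.09 × 2.3106 / 0.101 = 47.8134

CHF 47.81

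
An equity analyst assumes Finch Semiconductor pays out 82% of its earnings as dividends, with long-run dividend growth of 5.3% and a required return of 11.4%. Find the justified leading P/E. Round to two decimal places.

13.44

Justified leading P/E = b/(r−g) = 0.82/(0.114−0.053) = 13.4426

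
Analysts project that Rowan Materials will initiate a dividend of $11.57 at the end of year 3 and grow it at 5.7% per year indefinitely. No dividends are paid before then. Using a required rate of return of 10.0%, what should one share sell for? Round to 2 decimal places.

Deferred-dividend DDM. At t=2 the remaining stream is a growing perpetuity with first payment D_3 = 11.57.
V_2 = D_3/(r−g) = 11.57/(0.1−0.057) = 269.0698
P₀ = V_2/(1+r)^2 = 269.0698/(1+0.1)^2 = 222.3717

$222.37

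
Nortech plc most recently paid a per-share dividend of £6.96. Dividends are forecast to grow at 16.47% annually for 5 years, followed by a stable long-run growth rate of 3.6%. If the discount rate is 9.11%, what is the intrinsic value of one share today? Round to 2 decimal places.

£223.88

Two-stage DDM. Project D₁…D_5 at 0.1647, terminal growth 0.036, discount at r = 0.0911.
D_1 = 8.1063
D_2 = 9.4414
D_3 = 10.9964
D_4 = 12.8075
D_5 = 14.9169
Terminal value at t=5: TV = D_6/(r−g) = 15.4539/(0.0911−0.036) = 280.4709
P₀ = 8.1063/(1+0.0911)^1 + 9.4414/(1+0.0911)^2 + 10.9964/(1+0.0911)^3 + 12.8075/(1+0.0911)^4 + 14.9169/(1+0.0911)^5 + 280.4709/(1+0.0911)^5 = 223.8784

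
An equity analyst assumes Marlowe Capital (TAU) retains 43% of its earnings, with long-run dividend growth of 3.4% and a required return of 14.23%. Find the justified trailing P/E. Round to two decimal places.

5.44

Payout ratio b = 1 − 0.43 = 0.57.
Justified trailing P/E = b(1+g)/(r−g) = 0.57×(1+0.034)/(0.1423−0.034) = 5.4421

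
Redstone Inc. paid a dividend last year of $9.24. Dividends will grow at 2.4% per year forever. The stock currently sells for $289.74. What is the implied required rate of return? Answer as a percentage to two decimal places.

5.67%

Rearranging the constant-growth DDM: r = D₁/P₀ + g.
D₁ = 9.24 × (1 + 0.024) = 9.4618.
r = 9.4618 / 289.74 + 0.024 = 0.03266 + 0.024 = 0.05666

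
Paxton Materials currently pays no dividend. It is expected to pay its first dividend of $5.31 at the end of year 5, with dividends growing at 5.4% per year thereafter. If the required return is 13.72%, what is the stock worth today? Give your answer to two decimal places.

Deferred-dividend DDM. At t=4 the remaining stream is a growing perpetuity with first payment D_5 = 5.31.
V_4 = D_5/(r−g) = 5.31/(0.1372−0.054) = 63.8221
P₀ = V_4/(1+r)^4 = 63.8221/(1+0.1372)^4 = 38.1614

$38.16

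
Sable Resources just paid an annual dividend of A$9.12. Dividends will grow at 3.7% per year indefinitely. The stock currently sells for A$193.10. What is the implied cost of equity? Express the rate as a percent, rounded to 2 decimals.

Rearranging the constant-growth DDM: r = D₁/P₀ + g.
D₁ = 9.12 × (1 + 0.037) = 9.4574.
r = 9.4574 / 193.10 + 0.037 = 0.04898 + 0.037 = 0.08598

8.60%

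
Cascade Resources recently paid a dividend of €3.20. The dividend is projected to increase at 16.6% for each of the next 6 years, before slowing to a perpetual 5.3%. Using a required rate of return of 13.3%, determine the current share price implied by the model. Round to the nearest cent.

€71.29

Two-stage DDM. Project D₁…D_6 at 0.166, terminal growth 0.053, discount at r = 0.133.
D_1 = 3.7312
D_2 = 4.3506
D_3 = 5.0728
D_4 = 5.9149
D_5 = 6.8967
D_6 = 8.0416
Terminal value at t=6: TV = D_7/(r−g) = 8.4678/(0.133−0.053) = 105.8473
P₀ = 3.7312/(1+0.133)^1 + 4.3506/(1+0.133)^2 + 5.0728/(1+0.133)^3 + 5.9149/(1+0.133)^4 + 6.8967/(1+0.133)^5 + 8.0416/(1+0.133)^6 + 105.8473/(1+0.133)^6 = 71.2931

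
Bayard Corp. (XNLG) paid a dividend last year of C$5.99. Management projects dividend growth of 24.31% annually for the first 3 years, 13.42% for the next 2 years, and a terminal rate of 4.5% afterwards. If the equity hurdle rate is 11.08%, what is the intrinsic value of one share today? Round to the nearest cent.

C$178.93

Three-stage DDM. Project D₁…D_5; terminal Gordon value at t=5 with g = 0.045; discount at r = 0.1108.
D_1 = 7.4462
D_2 = 9.2563
D_3 = 11.5065
D_4 = 13.0507
D_5 = 14.8021
TV_5 = 15.4682/(0.1108−0.045) = 235.0795
P₀ = Σ Dₜ/(1+r)ᵗ + TV_5/(1+r)^5 = 178.9321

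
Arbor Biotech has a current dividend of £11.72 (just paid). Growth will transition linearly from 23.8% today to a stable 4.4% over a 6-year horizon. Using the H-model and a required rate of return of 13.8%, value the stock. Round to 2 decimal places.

H-model: P₀ = D₀[(1+g_L) + H(g_S−g_L)]/(r−g_L), with H = 6/2 = 3.
P₀ = 11.72 × [(1+0.044) + 3×(0.238−0.044)] / (0.138−0.044)
   = 11.72 × 1.6260 / 0.094 = 202.7311

£202.73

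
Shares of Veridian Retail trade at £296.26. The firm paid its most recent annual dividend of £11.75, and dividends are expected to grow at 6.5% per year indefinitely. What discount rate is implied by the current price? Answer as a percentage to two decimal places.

Rearranging the constant-growth DDM: r = D₁/P₀ + g.
D₁ = 11.75 × (1 + 0.065) = 12.5137.
r = 12.5137 / 296.26 + 0.065 = 0.04224 + 0.065 = 0.10724

10.72%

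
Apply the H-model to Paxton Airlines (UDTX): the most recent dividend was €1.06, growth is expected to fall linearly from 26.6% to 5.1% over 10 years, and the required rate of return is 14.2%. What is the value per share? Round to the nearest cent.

H-model: P₀ = D₀[(1+g_L) + H(g_S−g_L)]/(r−g_L), with H = 10/2 = 5.
P₀ = 1.06 × [(1+0.051) + 5×(0.266−0.051)] / (0.142−0.051)
   = 1.06 × 2.1260 / 0.091 = 24.7644

€24.76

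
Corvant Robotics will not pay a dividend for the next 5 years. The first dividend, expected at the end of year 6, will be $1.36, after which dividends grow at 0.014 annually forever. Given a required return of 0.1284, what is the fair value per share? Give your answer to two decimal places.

Deferred-dividend DDM. At t=5 the remaining stream is a growing perpetuity with first payment D_6 = 1.36.
V_5 = D_6/(r−g) = 1.36/(0.1284−0.014) = 11.8881
P₀ = V_5/(1+r)^5 = 11.8881/(1+0.1284)^5 = 6.4983

$6.50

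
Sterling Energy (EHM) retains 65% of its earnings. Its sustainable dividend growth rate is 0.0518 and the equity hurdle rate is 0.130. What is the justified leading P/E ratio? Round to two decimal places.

Payout ratio b = 1 − 0.65 = 0.35.
Justified leading P/E = b/(r−g) = 0.35/(0.13−0.0518) = 4.4757

4.48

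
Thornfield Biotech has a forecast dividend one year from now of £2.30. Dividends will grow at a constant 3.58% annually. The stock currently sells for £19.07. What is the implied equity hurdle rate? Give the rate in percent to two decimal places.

15.64%

Rearranging the constant-growth DDM: r = D₁/P₀ + g.
r = 2.3000 / 19.07 + 0.0358 = 0.12061 + 0.0358 = 0.15641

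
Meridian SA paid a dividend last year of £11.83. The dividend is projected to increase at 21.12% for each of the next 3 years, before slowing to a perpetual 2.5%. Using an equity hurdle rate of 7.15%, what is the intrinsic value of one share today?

£422.22

Two-stage DDM. Project D₁…D_3 at 0.2112, terminal growth 0.025, discount at r = 0.0715.
D_1 = 14.3285
D_2 = 17.3547
D_3 = 21.0200
Terminal value at t=3: TV = D_4/(r−g) = 21.5455/(0.0715−0.025) = 463.3437
P₀ = 14.3285/(1+0.0715)^1 + 17.3547/(1+0.0715)^2 + 21.0200/(1+0.0715)^3 + 463.3437/(1+0.0715)^3 = 422.2151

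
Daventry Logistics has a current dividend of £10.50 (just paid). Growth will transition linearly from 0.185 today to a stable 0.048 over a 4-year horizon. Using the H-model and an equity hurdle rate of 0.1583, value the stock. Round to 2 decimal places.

£125.85

H-model: P₀ = D₀[(1+g_L) + H(g_S−g_L)]/(r−g_L), with H = 4/2 = 2.
P₀ = 10.50 × [(1+0.048) + 2×(0.185−0.048)] / (0.1583−0.048)
   = 10.50 × 1.3220 / 0.1103 = 125.8477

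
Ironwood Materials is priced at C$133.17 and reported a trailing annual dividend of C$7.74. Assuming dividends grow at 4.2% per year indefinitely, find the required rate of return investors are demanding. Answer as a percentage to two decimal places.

10.26%

Rearranging the constant-growth DDM: r = D₁/P₀ + g.
D₁ = 7.74 × (1 + 0.042) = 8.0651.
r = 8.0651 / 133.17 + 0.042 = 0.06056 + 0.042 = 0.10256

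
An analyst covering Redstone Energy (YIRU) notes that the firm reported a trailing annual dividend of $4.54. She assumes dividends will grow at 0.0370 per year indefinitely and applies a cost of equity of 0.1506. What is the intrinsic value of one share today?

Gordon growth model: P₀ = D₁/(r − g). D₁ = 4.54 × (1 + 0.037) = 4.7080.
P₀ = 4.7080 / (0.1506 − 0.037) = 4.7080 / 0.1136 = 41.4435

$41.44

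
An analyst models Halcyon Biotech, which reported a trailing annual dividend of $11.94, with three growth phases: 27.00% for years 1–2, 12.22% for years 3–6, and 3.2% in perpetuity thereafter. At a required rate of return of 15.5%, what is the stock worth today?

$189.26

Three-stage DDM. Project D₁…D_6; terminal Gordon value at t=6 with g = 0.032; discount at r = 0.155.
D_1 = 15.1638
D_2 = 19.2580
D_3 = 21.6114
D_4 = 24.2523
D_5 = 27.2159
D_6 = 30.5417
TV_6 = 31.5190/(0.155−0.032) = 256.2521
P₀ = Σ Dₜ/(1+r)ᵗ + TV_6/(1+r)^6 = 189.2625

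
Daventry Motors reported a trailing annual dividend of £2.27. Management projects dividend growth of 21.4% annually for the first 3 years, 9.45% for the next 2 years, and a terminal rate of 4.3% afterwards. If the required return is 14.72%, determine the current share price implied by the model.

£37.16

Three-stage DDM. Project D₁…D_5; terminal Gordon value at t=5 with g = 0.043; discount at r = 0.1472.
D_1 = 2.7558
D_2 = 3.3455
D_3 = 4.0615
D_4 = 4.4453
D_5 = 4.8653
TV_5 = 5.0746/(0.1472−0.043) = 48.7001
P₀ = Σ Dₜ/(1+r)ᵗ + TV_5/(1+r)^5 = 37.1589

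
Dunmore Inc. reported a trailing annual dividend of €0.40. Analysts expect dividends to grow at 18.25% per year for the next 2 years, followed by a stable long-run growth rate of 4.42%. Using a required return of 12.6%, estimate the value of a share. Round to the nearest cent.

€6.49

Two-stage DDM. Project D₁…D_2 at 0.1825, terminal growth 0.0442, discount at r = 0.126.
D_1 = 0.4730
D_2 = 0.5593
Terminal value at t=2: TV = D_3/(r−g) = 0.5840/(0.126−0.0442) = 7.1399
P₀ = 0.4730/(1+0.126)^1 + 0.5593/(1+0.126)^2 + 7.1399/(1+0.126)^2 = 6.4926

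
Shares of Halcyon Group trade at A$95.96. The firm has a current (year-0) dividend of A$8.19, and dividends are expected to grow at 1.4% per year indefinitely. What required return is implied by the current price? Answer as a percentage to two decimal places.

10.05%

Rearranging the constant-growth DDM: r = D₁/P₀ + g.
D₁ = 8.19 × (1 + 0.014) = 8.3047.
r = 8.3047 / 95.96 + 0.014 = 0.08654 + 0.014 = 0.10054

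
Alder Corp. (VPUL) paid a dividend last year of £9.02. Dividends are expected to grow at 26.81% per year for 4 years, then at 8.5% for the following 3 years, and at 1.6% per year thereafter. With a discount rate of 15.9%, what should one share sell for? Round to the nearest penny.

Three-stage DDM. Project D₁…D_7; terminal Gordon value at t=7 with g = 0.016; discount at r = 0.159.
D_1 = 11.4383
D_2 = 14.5049
D_3 = 18.3936
D_4 = 23.3249
D_5 = 25.3076
D_6 = 27.4587
D_7 = 29.7927
TV_7 = 30.2694/(0.159−0.016) = 211.6740
P₀ = Σ Dₜ/(1+r)ᵗ + TV_7/(1+r)^7 = 154.7938

£154.79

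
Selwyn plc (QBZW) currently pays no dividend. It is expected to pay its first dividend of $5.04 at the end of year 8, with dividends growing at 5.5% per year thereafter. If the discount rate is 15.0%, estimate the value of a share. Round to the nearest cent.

Deferred-dividend DDM. At t=7 the remaining stream is a growing perpetuity with first payment D_8 = 5.04.
V_7 = D_8/(r−g) = 5.04/(0.15−0.055) = 53.0526
P₀ = V_7/(1+r)^7 = 53.0526/(1+0.15)^7 = 19.9444

$19.94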